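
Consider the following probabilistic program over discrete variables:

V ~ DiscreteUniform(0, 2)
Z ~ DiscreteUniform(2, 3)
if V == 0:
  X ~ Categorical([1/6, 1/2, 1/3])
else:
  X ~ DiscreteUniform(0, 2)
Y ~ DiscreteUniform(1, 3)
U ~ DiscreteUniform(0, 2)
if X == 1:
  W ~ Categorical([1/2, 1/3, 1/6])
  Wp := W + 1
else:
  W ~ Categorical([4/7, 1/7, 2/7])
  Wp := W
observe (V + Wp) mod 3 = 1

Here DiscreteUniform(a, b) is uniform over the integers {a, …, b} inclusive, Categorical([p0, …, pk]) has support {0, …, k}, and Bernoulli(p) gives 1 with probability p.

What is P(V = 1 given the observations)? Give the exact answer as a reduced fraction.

Enumerate traces; 162 have nonzero weight after conditioning:
  (V=0, Z=2, X=0, Y=1, U=0, W=1) weight 1/2268
  (V=0, Z=2, X=0, Y=1, U=1, W=1) weight 1/2268
  (V=0, Z=2, X=0, Y=1, U=2, W=1) weight 1/2268
  (V=0, Z=2, X=0, Y=2, U=0, W=1) weight 1/2268
  (V=0, Z=2, X=0, Y=2, U=1, W=1) weight 1/2268
  (V=0, Z=2, X=0, Y=2, U=2, W=1) weight 1/2268
  (V=0, Z=2, X=0, Y=3, U=0, W=1) weight 1/2268
  (V=0, Z=2, X=0, Y=3, U=1, W=1) weight 1/2268
  (V=1, Z=2, X=0, Y=1, U=0, W=0) weight 2/567
  (V=2, Z=2, X=0, Y=1, U=0, W=2) weight 1/567
  … 152 more
Group by V:
  weight(V=0) = 3/28
  weight(V=1) = 55/378
  weight(V=2) = 19/189
Total weight = 3/28 + 55/378 + 19/189 = 89/252
P(V=0 | obs) = 3/28 / 89/252 = 27/89
P(V=1 | obs) = 55/378 / 89/252 = 110/267
P(V=2 | obs) = 19/189 / 89/252 = 76/267

P(V = 1 | obs) = 110/267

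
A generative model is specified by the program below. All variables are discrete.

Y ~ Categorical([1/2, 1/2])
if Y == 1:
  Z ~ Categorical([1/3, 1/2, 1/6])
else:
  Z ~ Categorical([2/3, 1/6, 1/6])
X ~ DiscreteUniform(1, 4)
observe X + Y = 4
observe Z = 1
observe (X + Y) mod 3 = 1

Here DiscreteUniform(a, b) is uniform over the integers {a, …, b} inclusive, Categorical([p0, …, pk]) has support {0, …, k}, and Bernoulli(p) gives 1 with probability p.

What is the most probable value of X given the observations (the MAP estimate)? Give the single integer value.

argmax_v P(X = v | obs) = 3

Enumerate traces; 2 have nonzero weight after conditioning:
  (Y=0, Z=1, X=4) weight 1/48
  (Y=1, Z=1, X=3) weight 1/16
Group by X:
  weight(X=3) = 1/16
  weight(X=4) = 1/48
Total weight = 1/16 + 1/48 = 1/12
P(X=3 | obs) = 1/16 / 1/12 = 3/4
P(X=4 | obs) = 1/48 / 1/12 = 1/4
argmax = 3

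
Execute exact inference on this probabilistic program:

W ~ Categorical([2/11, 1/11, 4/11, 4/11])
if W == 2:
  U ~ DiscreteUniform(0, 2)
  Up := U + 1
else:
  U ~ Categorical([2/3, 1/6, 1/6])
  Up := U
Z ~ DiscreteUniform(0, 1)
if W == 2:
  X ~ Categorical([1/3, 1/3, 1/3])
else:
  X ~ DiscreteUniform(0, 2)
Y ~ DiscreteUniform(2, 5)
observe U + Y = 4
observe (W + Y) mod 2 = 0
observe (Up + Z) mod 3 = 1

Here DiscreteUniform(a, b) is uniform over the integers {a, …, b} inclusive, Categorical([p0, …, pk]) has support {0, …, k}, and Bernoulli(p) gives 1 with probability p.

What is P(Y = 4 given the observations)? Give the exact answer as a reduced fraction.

Enumerate traces; 15 have nonzero weight after conditioning:
  (W=0, U=0, Z=1, X=0, Y=4) weight 1/198
  (W=0, U=0, Z=1, X=1, Y=4) weight 1/198
  (W=0, U=0, Z=1, X=2, Y=4) weight 1/198
  (W=1, U=1, Z=0, X=0, Y=3) weight 1/1584
  (W=1, U=1, Z=0, X=1, Y=3) weight 1/1584
  (W=1, U=1, Z=0, X=2, Y=3) weight 1/1584
  (W=2, U=0, Z=0, X=0, Y=4) weight 1/198
  (W=2, U=0, Z=0, X=1, Y=4) weight 1/198
  (W=2, U=2, Z=1, X=0, Y=2) weight 1/198
  … 6 more
Group by Y:
  weight(Y=2) = 1/66
  weight(Y=3) = 5/528
  weight(Y=4) = 1/33
Total weight = 1/66 + 5/528 + 1/33 = 29/528
P(Y=2 | obs) = 1/66 / 29/528 = 8/29
P(Y=3 | obs) = 5/528 / 29/528 = 5/29
P(Y=4 | obs) = 1/33 / 29/528 = 16/29

P(Y = 4 | obs) = 16/29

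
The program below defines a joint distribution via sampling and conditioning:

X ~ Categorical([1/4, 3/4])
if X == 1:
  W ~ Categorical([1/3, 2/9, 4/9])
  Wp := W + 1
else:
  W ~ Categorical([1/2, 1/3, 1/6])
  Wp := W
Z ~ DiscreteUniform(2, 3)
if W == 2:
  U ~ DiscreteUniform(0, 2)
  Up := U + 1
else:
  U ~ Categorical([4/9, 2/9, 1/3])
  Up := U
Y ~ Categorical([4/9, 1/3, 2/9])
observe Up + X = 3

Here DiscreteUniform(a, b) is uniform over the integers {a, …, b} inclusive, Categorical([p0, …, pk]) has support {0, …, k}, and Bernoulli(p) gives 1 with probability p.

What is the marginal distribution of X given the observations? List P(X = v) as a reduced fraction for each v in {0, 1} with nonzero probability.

P(X=0) = 1/19, P(X=1) = 18/19

Enumerate traces; 24 have nonzero weight after conditioning:
  (X=0, W=2, Z=2, U=2, Y=0) weight 1/324
  (X=0, W=2, Z=2, U=2, Y=1) weight 1/432
  (X=0, W=2, Z=2, U=2, Y=2) weight 1/648
  (X=0, W=2, Z=3, U=2, Y=0) weight 1/324
  (X=0, W=2, Z=3, U=2, Y=1) weight 1/432
  (X=0, W=2, Z=3, U=2, Y=2) weight 1/648
  (X=1, W=0, Z=2, U=2, Y=0) weight 1/54
  (X=1, W=0, Z=2, U=2, Y=1) weight 1/72
  … 16 more
Group by X:
  weight(X=0) = 1/72
  weight(X=1) = 1/4
Total weight = 1/72 + 1/4 = 19/72
P(X=0 | obs) = 1/72 / 19/72 = 1/19
P(X=1 | obs) = 1/4 / 19/72 = 18/19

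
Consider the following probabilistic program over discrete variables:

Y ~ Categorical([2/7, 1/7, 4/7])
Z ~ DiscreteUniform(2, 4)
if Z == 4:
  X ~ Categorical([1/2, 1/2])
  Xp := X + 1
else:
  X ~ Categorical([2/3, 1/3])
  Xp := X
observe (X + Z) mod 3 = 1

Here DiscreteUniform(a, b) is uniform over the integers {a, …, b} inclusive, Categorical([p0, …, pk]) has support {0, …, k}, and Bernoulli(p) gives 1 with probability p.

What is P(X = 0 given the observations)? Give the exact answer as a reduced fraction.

P(X = 0 | obs) = 3/5

Enumerate traces; 6 have nonzero weight after conditioning:
  (Y=0, Z=3, X=1) weight 2/63
  (Y=0, Z=4, X=0) weight 1/21
  (Y=1, Z=3, X=1) weight 1/63
  (Y=1, Z=4, X=0) weight 1/42
  (Y=2, Z=3, X=1) weight 4/63
  (Y=2, Z=4, X=0) weight 2/21
Group by X:
  weight(X=0) = 1/6
  weight(X=1) = 1/9
Total weight = 1/6 + 1/9 = 5/18
P(X=0 | obs) = 1/6 / 5/18 = 3/5
P(X=1 | obs) = 1/9 / 5/18 = 2/5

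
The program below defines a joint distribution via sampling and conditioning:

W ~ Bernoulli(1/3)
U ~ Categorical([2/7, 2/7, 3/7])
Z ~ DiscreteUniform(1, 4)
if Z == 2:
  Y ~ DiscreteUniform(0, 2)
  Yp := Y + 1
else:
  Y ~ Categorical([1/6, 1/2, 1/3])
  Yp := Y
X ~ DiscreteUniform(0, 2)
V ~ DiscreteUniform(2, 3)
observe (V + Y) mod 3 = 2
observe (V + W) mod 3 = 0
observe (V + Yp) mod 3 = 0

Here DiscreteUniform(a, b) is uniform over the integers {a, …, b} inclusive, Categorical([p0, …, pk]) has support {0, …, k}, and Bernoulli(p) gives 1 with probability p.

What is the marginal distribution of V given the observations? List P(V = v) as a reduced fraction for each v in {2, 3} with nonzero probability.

P(V=2) = 1/3, P(V=3) = 2/3

Enumerate traces; 18 have nonzero weight after conditioning:
  (W=0, U=0, Z=2, Y=2, X=0, V=3) weight 1/378
  (W=0, U=0, Z=2, Y=2, X=1, V=3) weight 1/378
  (W=0, U=0, Z=2, Y=2, X=2, V=3) weight 1/378
  (W=0, U=1, Z=2, Y=2, X=0, V=3) weight 1/378
  (W=0, U=1, Z=2, Y=2, X=1, V=3) weight 1/378
  (W=0, U=1, Z=2, Y=2, X=2, V=3) weight 1/378
  (W=0, U=2, Z=2, Y=2, X=0, V=3) weight 1/252
  (W=0, U=2, Z=2, Y=2, X=1, V=3) weight 1/252
  (W=1, U=0, Z=2, Y=0, X=0, V=2) weight 1/756
  … 9 more
Group by V:
  weight(V=2) = 1/72
  weight(V=3) = 1/36
Total weight = 1/72 + 1/36 = 1/24
P(V=2 | obs) = 1/72 / 1/24 = 1/3
P(V=3 | obs) = 1/36 / 1/24 = 2/3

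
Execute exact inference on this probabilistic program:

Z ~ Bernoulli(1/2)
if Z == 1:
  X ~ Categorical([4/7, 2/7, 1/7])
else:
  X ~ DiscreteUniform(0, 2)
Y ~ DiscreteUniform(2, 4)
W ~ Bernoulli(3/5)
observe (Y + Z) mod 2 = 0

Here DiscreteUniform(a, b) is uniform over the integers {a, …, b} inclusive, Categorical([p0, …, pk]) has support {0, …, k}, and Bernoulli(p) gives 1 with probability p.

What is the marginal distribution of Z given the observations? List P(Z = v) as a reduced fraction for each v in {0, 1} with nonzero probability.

P(Z=0) = 2/3, P(Z=1) = 1/3

Enumerate traces; 18 have nonzero weight after conditioning:
  (Z=0, X=0, Y=2, W=0) weight 1/45
  (Z=0, X=0, Y=2, W=1) weight 1/30
  (Z=0, X=0, Y=4, W=0) weight 1/45
  (Z=0, X=0, Y=4, W=1) weight 1/30
  (Z=0, X=1, Y=2, W=0) weight 1/45
  (Z=0, X=1, Y=2, W=1) weight 1/30
  (Z=0, X=1, Y=4, W=0) weight 1/45
  (Z=0, X=1, Y=4, W=1) weight 1/30
  (Z=1, X=0, Y=3, W=0) weight 4/105
  … 9 more
Group by Z:
  weight(Z=0) = 1/3
  weight(Z=1) = 1/6
Total weight = 1/3 + 1/6 = 1/2
P(Z=0 | obs) = 1/3 / 1/2 = 2/3
P(Z=1 | obs) = 1/6 / 1/2 = 1/3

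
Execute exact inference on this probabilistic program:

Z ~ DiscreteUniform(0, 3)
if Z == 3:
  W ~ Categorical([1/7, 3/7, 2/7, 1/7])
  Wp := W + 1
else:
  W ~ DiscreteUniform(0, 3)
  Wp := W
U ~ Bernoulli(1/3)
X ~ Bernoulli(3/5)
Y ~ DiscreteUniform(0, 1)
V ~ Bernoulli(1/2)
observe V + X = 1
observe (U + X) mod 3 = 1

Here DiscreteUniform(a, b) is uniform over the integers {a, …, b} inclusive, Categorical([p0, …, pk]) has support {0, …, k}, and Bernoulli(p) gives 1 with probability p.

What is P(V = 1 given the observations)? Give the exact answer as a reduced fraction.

Enumerate traces; 64 have nonzero weight after conditioning:
  (Z=0, W=0, U=0, X=1, Y=0, V=0) weight 1/160
  (Z=0, W=0, U=0, X=1, Y=1, V=0) weight 1/160
  (Z=0, W=0, U=1, X=0, Y=0, V=1) weight 1/480
  (Z=0, W=0, U=1, X=0, Y=1, V=1) weight 1/480
  (Z=0, W=1, U=0, X=1, Y=0, V=0) weight 1/160
  (Z=0, W=1, U=0, X=1, Y=1, V=0) weight 1/160
  (Z=0, W=1, U=1, X=0, Y=0, V=1) weight 1/480
  (Z=0, W=1, U=1, X=0, Y=1, V=1) weight 1/480
  … 56 more
Group by V:
  weight(V=0) = 1/5
  weight(V=1) = 1/15
Total weight = 1/5 + 1/15 = 4/15
P(V=0 | obs) = 1/5 / 4/15 = 3/4
P(V=1 | obs) = 1/15 / 4/15 = 1/4

P(V = 1 | obs) = 1/4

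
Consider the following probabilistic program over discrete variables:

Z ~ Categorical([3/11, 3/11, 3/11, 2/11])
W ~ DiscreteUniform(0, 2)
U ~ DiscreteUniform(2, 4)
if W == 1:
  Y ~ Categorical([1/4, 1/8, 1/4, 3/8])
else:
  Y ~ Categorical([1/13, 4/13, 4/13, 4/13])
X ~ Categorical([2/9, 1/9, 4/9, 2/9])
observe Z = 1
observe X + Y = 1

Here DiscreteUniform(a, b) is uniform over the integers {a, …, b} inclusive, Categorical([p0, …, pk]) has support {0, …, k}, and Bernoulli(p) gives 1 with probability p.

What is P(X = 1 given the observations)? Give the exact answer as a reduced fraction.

Enumerate traces; 18 have nonzero weight after conditioning:
  (Z=1, W=0, U=2, Y=0, X=1) weight 1/3861
  (Z=1, W=0, U=2, Y=1, X=0) weight 8/3861
  (Z=1, W=0, U=3, Y=0, X=1) weight 1/3861
  (Z=1, W=0, U=3, Y=1, X=0) weight 8/3861
  (Z=1, W=0, U=4, Y=0, X=1) weight 1/3861
  (Z=1, W=0, U=4, Y=1, X=0) weight 8/3861
  (Z=1, W=1, U=2, Y=0, X=1) weight 1/1188
  (Z=1, W=1, U=2, Y=1, X=0) weight 1/1188
  … 10 more
Group by X:
  weight(X=0) = 7/468
  weight(X=1) = 7/1716
Total weight = 7/468 + 7/1716 = 49/2574
P(X=0 | obs) = 7/468 / 49/2574 = 11/14
P(X=1 | obs) = 7/1716 / 49/2574 = 3/14

P(X = 1 | obs) = 3/14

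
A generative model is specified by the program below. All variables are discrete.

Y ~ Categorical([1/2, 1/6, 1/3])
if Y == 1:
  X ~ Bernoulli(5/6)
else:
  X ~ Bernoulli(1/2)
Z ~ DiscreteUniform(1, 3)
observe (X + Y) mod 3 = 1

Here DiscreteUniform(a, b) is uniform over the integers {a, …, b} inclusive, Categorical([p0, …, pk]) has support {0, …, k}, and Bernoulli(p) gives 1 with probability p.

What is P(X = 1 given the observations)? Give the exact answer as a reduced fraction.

P(X = 1 | obs) = 9/10

Enumerate traces; 6 have nonzero weight after conditioning:
  (Y=0, X=1, Z=1) weight 1/12
  (Y=0, X=1, Z=2) weight 1/12
  (Y=0, X=1, Z=3) weight 1/12
  (Y=1, X=0, Z=1) weight 1/108
  (Y=1, X=0, Z=2) weight 1/108
  (Y=1, X=0, Z=3) weight 1/108
Group by X:
  weight(X=0) = 1/36
  weight(X=1) = 1/4
Total weight = 1/36 + 1/4 = 5/18
P(X=0 | obs) = 1/36 / 5/18 = 1/10
P(X=1 | obs) = 1/4 / 5/18 = 9/10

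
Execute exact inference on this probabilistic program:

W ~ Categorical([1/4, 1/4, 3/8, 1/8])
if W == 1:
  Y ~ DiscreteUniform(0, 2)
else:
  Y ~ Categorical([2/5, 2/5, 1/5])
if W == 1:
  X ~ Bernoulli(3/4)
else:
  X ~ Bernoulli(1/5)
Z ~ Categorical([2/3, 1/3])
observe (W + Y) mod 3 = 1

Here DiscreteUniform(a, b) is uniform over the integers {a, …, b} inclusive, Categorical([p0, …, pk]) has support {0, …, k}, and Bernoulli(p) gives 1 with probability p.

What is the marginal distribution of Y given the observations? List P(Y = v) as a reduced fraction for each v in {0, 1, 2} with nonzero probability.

P(Y=0) = 10/37, P(Y=1) = 18/37, P(Y=2) = 9/37

Enumerate traces; 16 have nonzero weight after conditioning:
  (W=0, Y=1, X=0, Z=0) weight 4/75
  (W=0, Y=1, X=0, Z=1) weight 2/75
  (W=0, Y=1, X=1, Z=0) weight 1/75
  (W=0, Y=1, X=1, Z=1) weight 1/150
  (W=1, Y=0, X=0, Z=0) weight 1/72
  (W=1, Y=0, X=0, Z=1) weight 1/144
  (W=1, Y=0, X=1, Z=0) weight 1/24
  (W=1, Y=0, X=1, Z=1) weight 1/48
  (W=2, Y=2, X=0, Z=0) weight 1/25
  … 7 more
Group by Y:
  weight(Y=0) = 1/12
  weight(Y=1) = 3/20
  weight(Y=2) = 3/40
Total weight = 1/12 + 3/20 + 3/40 = 37/120
P(Y=0 | obs) = 1/12 / 37/120 = 10/37
P(Y=1 | obs) = 3/20 / 37/120 = 18/37
P(Y=2 | obs) = 3/40 / 37/120 = 9/37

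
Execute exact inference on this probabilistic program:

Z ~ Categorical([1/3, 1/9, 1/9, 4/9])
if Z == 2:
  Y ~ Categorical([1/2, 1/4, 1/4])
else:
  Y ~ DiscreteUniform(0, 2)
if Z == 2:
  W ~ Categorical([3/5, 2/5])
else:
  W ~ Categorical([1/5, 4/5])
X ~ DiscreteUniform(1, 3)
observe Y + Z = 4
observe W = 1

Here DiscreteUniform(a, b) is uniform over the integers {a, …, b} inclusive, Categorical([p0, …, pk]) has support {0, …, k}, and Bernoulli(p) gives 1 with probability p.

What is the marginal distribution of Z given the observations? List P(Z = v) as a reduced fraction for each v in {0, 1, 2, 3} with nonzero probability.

Enumerate traces; 6 have nonzero weight after conditioning:
  (Z=2, Y=2, W=1, X=1) weight 1/270
  (Z=2, Y=2, W=1, X=2) weight 1/270
  (Z=2, Y=2, W=1, X=3) weight 1/270
  (Z=3, Y=1, W=1, X=1) weight 16/405
  (Z=3, Y=1, W=1, X=2) weight 16/405
  (Z=3, Y=1, W=1, X=3) weight 16/405
Group by Z:
  weight(Z=2) = 1/90
  weight(Z=3) = 16/135
Total weight = 1/90 + 16/135 = 7/54
P(Z=2 | obs) = 1/90 / 7/54 = 3/35
P(Z=3 | obs) = 16/135 / 7/54 = 32/35

P(Z=2) = 3/35, P(Z=3) = 32/35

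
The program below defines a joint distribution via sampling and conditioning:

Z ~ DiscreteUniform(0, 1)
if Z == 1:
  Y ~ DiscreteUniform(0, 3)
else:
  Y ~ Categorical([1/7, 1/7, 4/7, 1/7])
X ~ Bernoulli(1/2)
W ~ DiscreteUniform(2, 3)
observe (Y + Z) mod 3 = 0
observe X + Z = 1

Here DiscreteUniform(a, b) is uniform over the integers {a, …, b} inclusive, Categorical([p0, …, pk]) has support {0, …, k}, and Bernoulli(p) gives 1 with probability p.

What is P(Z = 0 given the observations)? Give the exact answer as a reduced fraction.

P(Z = 0 | obs) = 8/15

Enumerate traces; 6 have nonzero weight after conditioning:
  (Z=0, Y=0, X=1, W=2) weight 1/56
  (Z=0, Y=0, X=1, W=3) weight 1/56
  (Z=0, Y=3, X=1, W=2) weight 1/56
  (Z=0, Y=3, X=1, W=3) weight 1/56
  (Z=1, Y=2, X=0, W=2) weight 1/32
  (Z=1, Y=2, X=0, W=3) weight 1/32
Group by Z:
  weight(Z=0) = 1/14
  weight(Z=1) = 1/16
Total weight = 1/14 + 1/16 = 15/112
P(Z=0 | obs) = 1/14 / 15/112 = 8/15
P(Z=1 | obs) = 1/16 / 15/112 = 7/15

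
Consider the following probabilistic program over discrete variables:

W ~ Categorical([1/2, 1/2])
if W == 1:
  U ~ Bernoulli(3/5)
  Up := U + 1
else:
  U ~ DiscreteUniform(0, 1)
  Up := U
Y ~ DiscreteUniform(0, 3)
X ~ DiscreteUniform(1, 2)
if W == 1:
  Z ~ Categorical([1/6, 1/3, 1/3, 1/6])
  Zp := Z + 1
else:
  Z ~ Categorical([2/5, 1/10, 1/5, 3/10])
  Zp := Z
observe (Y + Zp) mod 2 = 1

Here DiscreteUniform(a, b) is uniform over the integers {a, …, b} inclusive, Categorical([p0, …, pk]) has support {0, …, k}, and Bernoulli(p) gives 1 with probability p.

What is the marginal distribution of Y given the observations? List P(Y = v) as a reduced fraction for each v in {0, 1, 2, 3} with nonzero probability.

Enumerate traces; 64 have nonzero weight after conditioning:
  (W=0, U=0, Y=0, X=1, Z=1) weight 1/320
  (W=0, U=0, Y=0, X=1, Z=3) weight 3/320
  (W=0, U=0, Y=0, X=2, Z=1) weight 1/320
  (W=0, U=0, Y=0, X=2, Z=3) weight 3/320
  (W=0, U=0, Y=1, X=1, Z=0) weight 1/80
  (W=0, U=0, Y=1, X=1, Z=2) weight 1/160
  (W=0, U=0, Y=1, X=2, Z=0) weight 1/80
  (W=0, U=0, Y=1, X=2, Z=2) weight 1/160
  (W=0, U=0, Y=2, X=1, Z=1) weight 1/320
  (W=0, U=0, Y=3, X=1, Z=0) weight 1/80
  … 54 more
Group by Y:
  weight(Y=0) = 9/80
  weight(Y=1) = 11/80
  weight(Y=2) = 9/80
  weight(Y=3) = 11/80
Total weight = 9/80 + 11/80 + 9/80 + 11/80 = 1/2
P(Y=0 | obs) = 9/80 / 1/2 = 9/40
P(Y=1 | obs) = 11/80 / 1/2 = 11/40
P(Y=2 | obs) = 9/80 / 1/2 = 9/40
P(Y=3 | obs) = 11/80 / 1/2 = 11/40

P(Y=0) = 9/40, P(Y=1) = 11/40, P(Y=2) = 9/40, P(Y=3) = 11/40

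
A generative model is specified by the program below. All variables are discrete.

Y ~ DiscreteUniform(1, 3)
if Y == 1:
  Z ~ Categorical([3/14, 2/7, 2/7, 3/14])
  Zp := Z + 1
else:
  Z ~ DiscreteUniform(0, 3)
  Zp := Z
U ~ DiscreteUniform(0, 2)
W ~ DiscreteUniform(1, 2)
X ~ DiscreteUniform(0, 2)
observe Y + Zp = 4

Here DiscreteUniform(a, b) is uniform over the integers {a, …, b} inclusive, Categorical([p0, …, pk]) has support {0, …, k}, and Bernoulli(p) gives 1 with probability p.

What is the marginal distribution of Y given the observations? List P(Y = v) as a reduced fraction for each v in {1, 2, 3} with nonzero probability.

P(Y=1) = 4/11, P(Y=2) = 7/22, P(Y=3) = 7/22

Enumerate traces; 54 have nonzero weight after conditioning:
  (Y=1, Z=2, U=0, W=1, X=0) weight 1/189
  (Y=1, Z=2, U=0, W=1, X=1) weight 1/189
  (Y=1, Z=2, U=0, W=1, X=2) weight 1/189
  (Y=1, Z=2, U=0, W=2, X=0) weight 1/189
  (Y=1, Z=2, U=0, W=2, X=1) weight 1/189
  (Y=1, Z=2, U=0, W=2, X=2) weight 1/189
  (Y=1, Z=2, U=1, W=1, X=0) weight 1/189
  (Y=1, Z=2, U=1, W=1, X=1) weight 1/189
  (Y=2, Z=2, U=0, W=1, X=0) weight 1/216
  (Y=3, Z=1, U=0, W=1, X=0) weight 1/216
  … 44 more
Group by Y:
  weight(Y=1) = 2/21
  weight(Y=2) = 1/12
  weight(Y=3) = 1/12
Total weight = 2/21 + 1/12 + 1/12 = 11/42
P(Y=1 | obs) = 2/21 / 11/42 = 4/11
P(Y=2 | obs) = 1/12 / 11/42 = 7/22
P(Y=3 | obs) = 1/12 / 11/42 = 7/22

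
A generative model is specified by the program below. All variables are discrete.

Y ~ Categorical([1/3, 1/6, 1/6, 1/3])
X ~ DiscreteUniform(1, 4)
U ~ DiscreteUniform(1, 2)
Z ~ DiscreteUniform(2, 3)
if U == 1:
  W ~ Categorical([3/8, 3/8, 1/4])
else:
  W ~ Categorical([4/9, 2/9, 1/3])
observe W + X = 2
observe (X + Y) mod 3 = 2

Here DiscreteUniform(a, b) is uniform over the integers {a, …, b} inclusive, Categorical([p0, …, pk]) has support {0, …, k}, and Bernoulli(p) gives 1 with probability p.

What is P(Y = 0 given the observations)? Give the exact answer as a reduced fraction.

Enumerate traces; 12 have nonzero weight after conditioning:
  (Y=0, X=2, U=1, Z=2, W=0) weight 1/128
  (Y=0, X=2, U=1, Z=3, W=0) weight 1/128
  (Y=0, X=2, U=2, Z=2, W=0) weight 1/108
  (Y=0, X=2, U=2, Z=3, W=0) weight 1/108
  (Y=1, X=1, U=1, Z=2, W=1) weight 1/256
  (Y=1, X=1, U=1, Z=3, W=1) weight 1/256
  (Y=1, X=1, U=2, Z=2, W=1) weight 1/432
  (Y=1, X=1, U=2, Z=3, W=1) weight 1/432
  (Y=3, X=2, U=1, Z=2, W=0) weight 1/128
  … 3 more
Group by Y:
  weight(Y=0) = 59/1728
  weight(Y=1) = 43/3456
  weight(Y=3) = 59/1728
Total weight = 59/1728 + 43/3456 + 59/1728 = 31/384
P(Y=0 | obs) = 59/1728 / 31/384 = 118/279
P(Y=1 | obs) = 43/3456 / 31/384 = 43/279
P(Y=3 | obs) = 59/1728 / 31/384 = 118/279

P(Y = 0 | obs) = 118/279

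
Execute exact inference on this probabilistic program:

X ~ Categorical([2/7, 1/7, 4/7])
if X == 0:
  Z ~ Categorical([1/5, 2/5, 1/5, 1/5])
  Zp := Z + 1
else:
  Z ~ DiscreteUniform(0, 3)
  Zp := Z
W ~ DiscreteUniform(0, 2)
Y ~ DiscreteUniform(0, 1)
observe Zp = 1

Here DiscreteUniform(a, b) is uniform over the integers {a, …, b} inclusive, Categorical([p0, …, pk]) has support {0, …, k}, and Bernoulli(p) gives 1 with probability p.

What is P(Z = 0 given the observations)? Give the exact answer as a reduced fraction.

P(Z = 0 | obs) = 8/33

Enumerate traces; 18 have nonzero weight after conditioning:
  (X=0, Z=0, W=0, Y=0) weight 1/105
  (X=0, Z=0, W=0, Y=1) weight 1/105
  (X=0, Z=0, W=1, Y=0) weight 1/105
  (X=0, Z=0, W=1, Y=1) weight 1/105
  (X=0, Z=0, W=2, Y=0) weight 1/105
  (X=0, Z=0, W=2, Y=1) weight 1/105
  (X=1, Z=1, W=0, Y=0) weight 1/168
  (X=1, Z=1, W=0, Y=1) weight 1/168
  … 10 more
Group by Z:
  weight(Z=0) = 2/35
  weight(Z=1) = 5/28
Total weight = 2/35 + 5/28 = 33/140
P(Z=0 | obs) = 2/35 / 33/140 = 8/33
P(Z=1 | obs) = 5/28 / 33/140 = 25/33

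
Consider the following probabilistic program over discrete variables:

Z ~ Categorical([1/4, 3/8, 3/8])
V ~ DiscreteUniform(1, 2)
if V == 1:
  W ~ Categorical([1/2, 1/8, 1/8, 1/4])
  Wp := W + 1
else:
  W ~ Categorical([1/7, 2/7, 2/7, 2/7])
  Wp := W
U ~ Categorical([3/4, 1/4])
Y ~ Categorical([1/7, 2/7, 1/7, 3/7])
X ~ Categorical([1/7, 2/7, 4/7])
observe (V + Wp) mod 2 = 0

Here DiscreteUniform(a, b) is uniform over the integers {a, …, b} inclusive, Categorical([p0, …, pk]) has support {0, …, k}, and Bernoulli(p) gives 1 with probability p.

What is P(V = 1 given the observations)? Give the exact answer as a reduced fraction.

Enumerate traces; 288 have nonzero weight after conditioning:
  (Z=0, V=1, W=0, U=0, Y=0, X=0) weight 3/3136
  (Z=0, V=1, W=0, U=0, Y=0, X=1) weight 3/1568
  (Z=0, V=1, W=0, U=0, Y=0, X=2) weight 3/784
  (Z=0, V=1, W=0, U=0, Y=1, X=0) weight 3/1568
  (Z=0, V=1, W=0, U=0, Y=1, X=1) weight 3/784
  (Z=0, V=1, W=0, U=0, Y=1, X=2) weight 3/392
  (Z=0, V=1, W=0, U=0, Y=2, X=0) weight 3/3136
  (Z=0, V=1, W=0, U=0, Y=2, X=1) weight 3/1568
  (Z=0, V=2, W=0, U=0, Y=0, X=0) weight 3/10976
  … 279 more
Group by V:
  weight(V=1) = 5/16
  weight(V=2) = 3/14
Total weight = 5/16 + 3/14 = 59/112
P(V=1 | obs) = 5/16 / 59/112 = 35/59
P(V=2 | obs) = 3/14 / 59/112 = 24/59

P(V = 1 | obs) = 35/59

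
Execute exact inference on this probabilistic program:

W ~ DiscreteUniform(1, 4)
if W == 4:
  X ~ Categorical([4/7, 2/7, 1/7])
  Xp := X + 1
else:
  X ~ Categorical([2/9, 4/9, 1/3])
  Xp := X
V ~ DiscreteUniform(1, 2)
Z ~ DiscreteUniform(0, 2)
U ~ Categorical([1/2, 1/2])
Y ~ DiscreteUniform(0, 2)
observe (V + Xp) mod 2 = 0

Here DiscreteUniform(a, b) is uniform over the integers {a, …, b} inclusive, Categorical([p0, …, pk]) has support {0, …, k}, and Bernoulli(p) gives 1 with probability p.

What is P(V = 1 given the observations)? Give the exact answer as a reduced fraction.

Enumerate traces; 216 have nonzero weight after conditioning:
  (W=1, X=0, V=2, Z=0, U=0, Y=0) weight 1/648
  (W=1, X=0, V=2, Z=0, U=0, Y=1) weight 1/648
  (W=1, X=0, V=2, Z=0, U=0, Y=2) weight 1/648
  (W=1, X=0, V=2, Z=0, U=1, Y=0) weight 1/648
  (W=1, X=0, V=2, Z=0, U=1, Y=1) weight 1/648
  (W=1, X=0, V=2, Z=0, U=1, Y=2) weight 1/648
  (W=1, X=0, V=2, Z=1, U=0, Y=0) weight 1/648
  (W=1, X=0, V=2, Z=1, U=0, Y=1) weight 1/648
  (W=1, X=1, V=1, Z=0, U=0, Y=0) weight 1/324
  … 207 more
Group by V:
  weight(V=1) = 43/168
  weight(V=2) = 41/168
Total weight = 43/168 + 41/168 = 1/2
P(V=1 | obs) = 43/168 / 1/2 = 43/84
P(V=2 | obs) = 41/168 / 1/2 = 41/84

P(V = 1 | obs) = 43/84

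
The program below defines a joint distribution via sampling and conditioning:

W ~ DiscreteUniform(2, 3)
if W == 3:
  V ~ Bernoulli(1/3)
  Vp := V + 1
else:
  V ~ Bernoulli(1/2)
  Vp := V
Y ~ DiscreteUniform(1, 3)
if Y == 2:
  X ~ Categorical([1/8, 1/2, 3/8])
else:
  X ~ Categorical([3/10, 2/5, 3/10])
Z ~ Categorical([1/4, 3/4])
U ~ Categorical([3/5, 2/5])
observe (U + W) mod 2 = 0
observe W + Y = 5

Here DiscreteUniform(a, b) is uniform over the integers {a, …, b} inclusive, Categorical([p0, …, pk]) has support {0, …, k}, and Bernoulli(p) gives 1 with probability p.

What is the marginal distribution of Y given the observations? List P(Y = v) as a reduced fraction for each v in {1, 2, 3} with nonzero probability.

P(Y=2) = 2/5, P(Y=3) = 3/5

Enumerate traces; 24 have nonzero weight after conditioning:
  (W=2, V=0, Y=3, X=0, Z=0, U=0) weight 3/800
  (W=2, V=0, Y=3, X=0, Z=1, U=0) weight 9/800
  (W=2, V=0, Y=3, X=1, Z=0, U=0) weight 1/200
  (W=2, V=0, Y=3, X=1, Z=1, U=0) weight 3/200
  (W=2, V=0, Y=3, X=2, Z=0, U=0) weight 3/800
  (W=2, V=0, Y=3, X=2, Z=1, U=0) weight 9/800
  (W=2, V=1, Y=3, X=0, Z=0, U=0) weight 3/800
  (W=2, V=1, Y=3, X=0, Z=1, U=0) weight 9/800
  (W=3, V=0, Y=2, X=0, Z=0, U=1) weight 1/720
  … 15 more
Group by Y:
  weight(Y=2) = 1/15
  weight(Y=3) = 1/10
Total weight = 1/15 + 1/10 = 1/6
P(Y=2 | obs) = 1/15 / 1/6 = 2/5
P(Y=3 | obs) = 1/10 / 1/6 = 3/5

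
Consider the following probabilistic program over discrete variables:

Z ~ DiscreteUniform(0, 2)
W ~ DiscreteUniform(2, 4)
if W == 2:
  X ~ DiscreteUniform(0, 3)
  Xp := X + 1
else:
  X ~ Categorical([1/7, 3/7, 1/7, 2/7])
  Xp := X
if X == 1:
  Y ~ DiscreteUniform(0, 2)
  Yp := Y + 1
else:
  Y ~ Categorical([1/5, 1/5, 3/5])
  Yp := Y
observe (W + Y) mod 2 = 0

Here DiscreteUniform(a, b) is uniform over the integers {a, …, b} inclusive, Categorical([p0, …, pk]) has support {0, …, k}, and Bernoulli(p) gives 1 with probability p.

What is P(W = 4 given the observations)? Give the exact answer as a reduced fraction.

P(W = 4 | obs) = 156/371

Enumerate traces; 60 have nonzero weight after conditioning:
  (Z=0, W=2, X=0, Y=0) weight 1/180
  (Z=0, W=2, X=0, Y=2) weight 1/60
  (Z=0, W=2, X=1, Y=0) weight 1/108
  (Z=0, W=2, X=1, Y=2) weight 1/108
  (Z=0, W=2, X=2, Y=0) weight 1/180
  (Z=0, W=2, X=2, Y=2) weight 1/60
  (Z=0, W=2, X=3, Y=0) weight 1/180
  (Z=0, W=2, X=3, Y=2) weight 1/60
  (Z=0, W=3, X=0, Y=1) weight 1/315
  (Z=0, W=4, X=0, Y=0) weight 1/315
  … 50 more
Group by W:
  weight(W=2) = 23/90
  weight(W=3) = 3/35
  weight(W=4) = 26/105
Total weight = 23/90 + 3/35 + 26/105 = 53/90
P(W=2 | obs) = 23/90 / 53/90 = 23/53
P(W=3 | obs) = 3/35 / 53/90 = 54/371
P(W=4 | obs) = 26/105 / 53/90 = 156/371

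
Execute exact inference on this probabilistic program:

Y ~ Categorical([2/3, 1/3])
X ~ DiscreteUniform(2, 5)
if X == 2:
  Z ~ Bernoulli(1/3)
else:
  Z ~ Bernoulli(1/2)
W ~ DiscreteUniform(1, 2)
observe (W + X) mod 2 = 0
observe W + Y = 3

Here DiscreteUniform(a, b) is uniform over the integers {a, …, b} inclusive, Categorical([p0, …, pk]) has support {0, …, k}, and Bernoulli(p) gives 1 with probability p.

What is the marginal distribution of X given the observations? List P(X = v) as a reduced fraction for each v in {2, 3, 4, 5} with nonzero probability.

P(X=2) = 1/2, P(X=4) = 1/2

Enumerate traces; 4 have nonzero weight after conditioning:
  (Y=1, X=2, Z=0, W=2) weight 1/36
  (Y=1, X=2, Z=1, W=2) weight 1/72
  (Y=1, X=4, Z=0, W=2) weight 1/48
  (Y=1, X=4, Z=1, W=2) weight 1/48
Group by X:
  weight(X=2) = 1/24
  weight(X=4) = 1/24
Total weight = 1/24 + 1/24 = 1/12
P(X=2 | obs) = 1/24 / 1/12 = 1/2
P(X=4 | obs) = 1/24 / 1/12 = 1/2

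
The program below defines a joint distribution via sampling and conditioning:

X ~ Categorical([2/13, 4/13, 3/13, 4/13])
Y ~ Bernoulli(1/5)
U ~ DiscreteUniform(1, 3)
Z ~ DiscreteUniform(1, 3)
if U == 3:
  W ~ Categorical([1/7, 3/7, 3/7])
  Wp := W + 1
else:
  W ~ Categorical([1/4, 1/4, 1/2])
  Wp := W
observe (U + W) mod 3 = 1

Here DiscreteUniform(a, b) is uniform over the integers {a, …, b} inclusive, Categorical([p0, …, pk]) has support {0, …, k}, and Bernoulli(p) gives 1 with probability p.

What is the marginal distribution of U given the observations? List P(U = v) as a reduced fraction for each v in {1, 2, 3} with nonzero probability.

Enumerate traces; 72 have nonzero weight after conditioning:
  (X=0, Y=0, U=1, Z=1, W=0) weight 2/585
  (X=0, Y=0, U=1, Z=2, W=0) weight 2/585
  (X=0, Y=0, U=1, Z=3, W=0) weight 2/585
  (X=0, Y=0, U=2, Z=1, W=2) weight 4/585
  (X=0, Y=0, U=2, Z=2, W=2) weight 4/585
  (X=0, Y=0, U=2, Z=3, W=2) weight 4/585
  (X=0, Y=0, U=3, Z=1, W=1) weight 8/1365
  (X=0, Y=0, U=3, Z=2, W=1) weight 8/1365
  … 64 more
Group by U:
  weight(U=1) = 1/12
  weight(U=2) = 1/6
  weight(U=3) = 1/7
Total weight = 1/12 + 1/6 + 1/7 = 11/28
P(U=1 | obs) = 1/12 / 11/28 = 7/33
P(U=2 | obs) = 1/6 / 11/28 = 14/33
P(U=3 | obs) = 1/7 / 11/28 = 4/11

P(U=1) = 7/33, P(U=2) = 14/33, P(U=3) = 4/11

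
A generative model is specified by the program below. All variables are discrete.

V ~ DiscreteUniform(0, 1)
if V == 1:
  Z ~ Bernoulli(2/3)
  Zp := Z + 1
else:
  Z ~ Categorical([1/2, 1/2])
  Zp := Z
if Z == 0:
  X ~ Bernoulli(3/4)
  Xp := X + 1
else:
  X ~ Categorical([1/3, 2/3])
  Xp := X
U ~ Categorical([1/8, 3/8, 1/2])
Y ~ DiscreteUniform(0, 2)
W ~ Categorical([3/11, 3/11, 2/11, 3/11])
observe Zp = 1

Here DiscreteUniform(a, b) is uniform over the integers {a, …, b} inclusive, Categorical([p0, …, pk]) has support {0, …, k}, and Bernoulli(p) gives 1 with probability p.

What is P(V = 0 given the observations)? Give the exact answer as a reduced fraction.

P(V = 0 | obs) = 3/5

Enumerate traces; 144 have nonzero weight after conditioning:
  (V=0, Z=1, X=0, U=0, Y=0, W=0) weight 1/1056
  (V=0, Z=1, X=0, U=0, Y=0, W=1) weight 1/1056
  (V=0, Z=1, X=0, U=0, Y=0, W=2) weight 1/1584
  (V=0, Z=1, X=0, U=0, Y=0, W=3) weight 1/1056
  (V=0, Z=1, X=0, U=0, Y=1, W=0) weight 1/1056
  (V=0, Z=1, X=0, U=0, Y=1, W=1) weight 1/1056
  (V=0, Z=1, X=0, U=0, Y=1, W=2) weight 1/1584
  (V=0, Z=1, X=0, U=0, Y=1, W=3) weight 1/1056
  (V=1, Z=0, X=0, U=0, Y=0, W=0) weight 1/2112
  … 135 more
Group by V:
  weight(V=0) = 1/4
  weight(V=1) = 1/6
Total weight = 1/4 + 1/6 = 5/12
P(V=0 | obs) = 1/4 / 5/12 = 3/5
P(V=1 | obs) = 1/6 / 5/12 = 2/5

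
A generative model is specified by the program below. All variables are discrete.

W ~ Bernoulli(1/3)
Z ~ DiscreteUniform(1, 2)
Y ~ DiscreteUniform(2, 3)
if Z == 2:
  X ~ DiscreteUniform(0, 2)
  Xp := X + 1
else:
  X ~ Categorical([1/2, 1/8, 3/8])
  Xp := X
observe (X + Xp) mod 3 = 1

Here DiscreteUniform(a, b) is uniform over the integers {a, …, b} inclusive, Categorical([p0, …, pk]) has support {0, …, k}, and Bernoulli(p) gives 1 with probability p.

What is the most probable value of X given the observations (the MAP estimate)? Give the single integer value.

Enumerate traces; 8 have nonzero weight after conditioning:
  (W=0, Z=1, Y=2, X=2) weight 1/16
  (W=0, Z=1, Y=3, X=2) weight 1/16
  (W=0, Z=2, Y=2, X=0) weight 1/18
  (W=0, Z=2, Y=3, X=0) weight 1/18
  (W=1, Z=1, Y=2, X=2) weight 1/32
  (W=1, Z=1, Y=3, X=2) weight 1/32
  (W=1, Z=2, Y=2, X=0) weight 1/36
  (W=1, Z=2, Y=3, X=0) weight 1/36
Group by X:
  weight(X=0) = 1/6
  weight(X=2) = 3/16
Total weight = 1/6 + 3/16 = 17/48
P(X=0 | obs) = 1/6 / 17/48 = 8/17
P(X=2 | obs) = 3/16 / 17/48 = 9/17
argmax = 2

argmax_v P(X = v | obs) = 2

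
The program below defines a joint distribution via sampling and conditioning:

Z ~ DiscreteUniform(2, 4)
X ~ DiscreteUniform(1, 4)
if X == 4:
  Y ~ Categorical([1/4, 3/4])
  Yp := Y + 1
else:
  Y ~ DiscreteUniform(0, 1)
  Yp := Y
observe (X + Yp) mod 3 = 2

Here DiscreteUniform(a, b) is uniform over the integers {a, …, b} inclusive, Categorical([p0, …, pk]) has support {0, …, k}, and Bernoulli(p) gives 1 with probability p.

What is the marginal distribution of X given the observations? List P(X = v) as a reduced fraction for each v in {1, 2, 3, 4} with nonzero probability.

Enumerate traces; 9 have nonzero weight after conditioning:
  (Z=2, X=1, Y=1) weight 1/24
  (Z=2, X=2, Y=0) weight 1/24
  (Z=2, X=4, Y=0) weight 1/48
  (Z=3, X=1, Y=1) weight 1/24
  (Z=3, X=2, Y=0) weight 1/24
  (Z=3, X=4, Y=0) weight 1/48
  (Z=4, X=1, Y=1) weight 1/24
  (Z=4, X=2, Y=0) weight 1/24
  … 1 more
Group by X:
  weight(X=1) = 1/8
  weight(X=2) = 1/8
  weight(X=4) = 1/16
Total weight = 1/8 + 1/8 + 1/16 = 5/16
P(X=1 | obs) = 1/8 / 5/16 = 2/5
P(X=2 | obs) = 1/8 / 5/16 = 2/5
P(X=4 | obs) = 1/16 / 5/16 = 1/5

P(X=1) = 2/5, P(X=2) = 2/5, P(X=4) = 1/5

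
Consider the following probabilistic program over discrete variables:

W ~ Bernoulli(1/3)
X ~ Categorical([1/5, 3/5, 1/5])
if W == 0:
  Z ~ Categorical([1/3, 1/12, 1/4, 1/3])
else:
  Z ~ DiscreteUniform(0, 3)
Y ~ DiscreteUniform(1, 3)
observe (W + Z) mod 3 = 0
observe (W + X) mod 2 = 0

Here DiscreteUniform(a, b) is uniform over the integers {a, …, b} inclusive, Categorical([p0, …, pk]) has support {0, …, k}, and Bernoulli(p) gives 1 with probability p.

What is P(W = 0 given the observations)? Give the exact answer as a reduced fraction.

P(W = 0 | obs) = 32/41

Enumerate traces; 15 have nonzero weight after conditioning:
  (W=0, X=0, Z=0, Y=1) weight 2/135
  (W=0, X=0, Z=0, Y=2) weight 2/135
  (W=0, X=0, Z=0, Y=3) weight 2/135
  (W=0, X=0, Z=3, Y=1) weight 2/135
  (W=0, X=0, Z=3, Y=2) weight 2/135
  (W=0, X=0, Z=3, Y=3) weight 2/135
  (W=0, X=2, Z=0, Y=1) weight 2/135
  (W=0, X=2, Z=0, Y=2) weight 2/135
  (W=1, X=1, Z=2, Y=1) weight 1/60
  … 6 more
Group by W:
  weight(W=0) = 8/45
  weight(W=1) = 1/20
Total weight = 8/45 + 1/20 = 41/180
P(W=0 | obs) = 8/45 / 41/180 = 32/41
P(W=1 | obs) = 1/20 / 41/180 = 9/41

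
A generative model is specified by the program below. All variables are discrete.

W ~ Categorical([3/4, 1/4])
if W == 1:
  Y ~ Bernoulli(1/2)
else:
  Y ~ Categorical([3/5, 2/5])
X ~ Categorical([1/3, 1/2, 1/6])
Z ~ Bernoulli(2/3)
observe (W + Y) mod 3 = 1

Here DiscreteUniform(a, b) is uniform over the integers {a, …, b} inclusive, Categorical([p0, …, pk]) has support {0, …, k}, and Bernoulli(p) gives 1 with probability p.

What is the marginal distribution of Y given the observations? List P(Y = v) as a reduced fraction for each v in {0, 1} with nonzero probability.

P(Y=0) = 5/17, P(Y=1) = 12/17

Enumerate traces; 12 have nonzero weight after conditioning:
  (W=0, Y=1, X=0, Z=0) weight 1/30
  (W=0, Y=1, X=0, Z=1) weight 1/15
  (W=0, Y=1, X=1, Z=0) weight 1/20
  (W=0, Y=1, X=1, Z=1) weight 1/10
  (W=0, Y=1, X=2, Z=0) weight 1/60
  (W=0, Y=1, X=2, Z=1) weight 1/30
  (W=1, Y=0, X=0, Z=0) weight 1/72
  (W=1, Y=0, X=0, Z=1) weight 1/36
  … 4 more
Group by Y:
  weight(Y=0) = 1/8
  weight(Y=1) = 3/10
Total weight = 1/8 + 3/10 = 17/40
P(Y=0 | obs) = 1/8 / 17/40 = 5/17
P(Y=1 | obs) = 3/10 / 17/40 = 12/17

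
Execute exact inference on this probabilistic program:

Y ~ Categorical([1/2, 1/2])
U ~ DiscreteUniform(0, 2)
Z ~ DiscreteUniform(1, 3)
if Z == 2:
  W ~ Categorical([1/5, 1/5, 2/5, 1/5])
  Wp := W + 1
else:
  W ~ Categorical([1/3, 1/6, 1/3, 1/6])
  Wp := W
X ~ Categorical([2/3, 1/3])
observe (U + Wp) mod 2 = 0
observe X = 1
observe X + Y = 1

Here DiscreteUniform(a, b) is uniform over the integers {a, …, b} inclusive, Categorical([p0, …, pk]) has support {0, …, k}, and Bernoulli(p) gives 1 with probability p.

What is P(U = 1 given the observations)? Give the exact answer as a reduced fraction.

Enumerate traces; 18 have nonzero weight after conditioning:
  (Y=0, U=0, Z=1, W=0, X=1) weight 1/162
  (Y=0, U=0, Z=1, W=2, X=1) weight 1/162
  (Y=0, U=0, Z=2, W=1, X=1) weight 1/270
  (Y=0, U=0, Z=2, W=3, X=1) weight 1/270
  (Y=0, U=0, Z=3, W=0, X=1) weight 1/162
  (Y=0, U=0, Z=3, W=2, X=1) weight 1/162
  (Y=0, U=1, Z=1, W=1, X=1) weight 1/324
  (Y=0, U=1, Z=1, W=3, X=1) weight 1/324
  (Y=0, U=2, Z=1, W=0, X=1) weight 1/162
  … 9 more
Group by U:
  weight(U=0) = 13/405
  weight(U=1) = 19/810
  weight(U=2) = 13/405
Total weight = 13/405 + 19/810 + 13/405 = 71/810
P(U=0 | obs) = 13/405 / 71/810 = 26/71
P(U=1 | obs) = 19/810 / 71/810 = 19/71
P(U=2 | obs) = 13/405 / 71/810 = 26/71

P(U = 1 | obs) = 19/71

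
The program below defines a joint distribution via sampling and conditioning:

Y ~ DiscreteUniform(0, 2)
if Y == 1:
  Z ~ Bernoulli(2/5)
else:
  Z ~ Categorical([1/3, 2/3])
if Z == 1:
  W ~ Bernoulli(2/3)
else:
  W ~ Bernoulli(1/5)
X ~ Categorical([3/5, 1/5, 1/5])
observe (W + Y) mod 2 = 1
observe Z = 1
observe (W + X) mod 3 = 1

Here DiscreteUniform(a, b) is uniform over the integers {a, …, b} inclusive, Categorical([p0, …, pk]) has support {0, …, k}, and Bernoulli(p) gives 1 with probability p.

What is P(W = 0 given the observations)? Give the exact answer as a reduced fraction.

Enumerate traces; 3 have nonzero weight after conditioning:
  (Y=0, Z=1, W=1, X=0) weight 4/45
  (Y=1, Z=1, W=0, X=1) weight 2/225
  (Y=2, Z=1, W=1, X=0) weight 4/45
Group by W:
  weight(W=0) = 2/225
  weight(W=1) = 8/45
Total weight = 2/225 + 8/45 = 14/75
P(W=0 | obs) = 2/225 / 14/75 = 1/21
P(W=1 | obs) = 8/45 / 14/75 = 20/21

P(W = 0 | obs) = 1/21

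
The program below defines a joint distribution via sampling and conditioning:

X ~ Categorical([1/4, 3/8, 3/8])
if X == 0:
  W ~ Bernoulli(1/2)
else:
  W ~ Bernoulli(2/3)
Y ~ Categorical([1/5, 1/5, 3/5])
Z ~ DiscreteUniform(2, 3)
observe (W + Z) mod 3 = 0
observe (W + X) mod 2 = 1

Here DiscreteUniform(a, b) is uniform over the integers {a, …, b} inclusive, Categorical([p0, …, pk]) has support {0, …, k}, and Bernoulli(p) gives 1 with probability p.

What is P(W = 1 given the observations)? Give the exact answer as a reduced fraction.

P(W = 1 | obs) = 3/4

Enumerate traces; 9 have nonzero weight after conditioning:
  (X=0, W=1, Y=0, Z=2) weight 1/80
  (X=0, W=1, Y=1, Z=2) weight 1/80
  (X=0, W=1, Y=2, Z=2) weight 3/80
  (X=1, W=0, Y=0, Z=3) weight 1/80
  (X=1, W=0, Y=1, Z=3) weight 1/80
  (X=1, W=0, Y=2, Z=3) weight 3/80
  (X=2, W=1, Y=0, Z=2) weight 1/40
  (X=2, W=1, Y=1, Z=2) weight 1/40
  … 1 more
Group by W:
  weight(W=0) = 1/16
  weight(W=1) = 3/16
Total weight = 1/16 + 3/16 = 1/4
P(W=0 | obs) = 1/16 / 1/4 = 1/4
P(W=1 | obs) = 3/16 / 1/4 = 3/4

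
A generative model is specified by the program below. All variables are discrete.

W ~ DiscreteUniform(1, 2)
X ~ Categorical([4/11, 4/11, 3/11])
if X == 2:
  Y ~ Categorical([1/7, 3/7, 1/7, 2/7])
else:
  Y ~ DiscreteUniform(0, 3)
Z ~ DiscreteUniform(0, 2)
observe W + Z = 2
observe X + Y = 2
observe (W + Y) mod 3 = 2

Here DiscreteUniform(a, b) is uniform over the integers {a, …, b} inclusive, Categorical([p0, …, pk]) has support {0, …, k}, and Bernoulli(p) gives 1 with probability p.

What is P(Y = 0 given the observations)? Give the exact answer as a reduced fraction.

P(Y = 0 | obs) = 3/10

Enumerate traces; 2 have nonzero weight after conditioning:
  (W=1, X=1, Y=1, Z=1) weight 1/66
  (W=2, X=2, Y=0, Z=0) weight 1/154
Group by Y:
  weight(Y=0) = 1/154
  weight(Y=1) = 1/66
Total weight = 1/154 + 1/66 = 5/231
P(Y=0 | obs) = 1/154 / 5/231 = 3/10
P(Y=1 | obs) = 1/66 / 5/231 = 7/10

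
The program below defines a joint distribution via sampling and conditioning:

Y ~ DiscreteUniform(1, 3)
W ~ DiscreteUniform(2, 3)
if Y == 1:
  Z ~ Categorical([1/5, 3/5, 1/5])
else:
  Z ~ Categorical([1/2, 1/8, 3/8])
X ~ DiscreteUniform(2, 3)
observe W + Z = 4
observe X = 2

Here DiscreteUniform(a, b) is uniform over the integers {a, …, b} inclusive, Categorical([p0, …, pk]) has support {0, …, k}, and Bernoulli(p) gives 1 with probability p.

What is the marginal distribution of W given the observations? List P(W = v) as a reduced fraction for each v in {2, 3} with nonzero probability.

P(W=2) = 19/36, P(W=3) = 17/36

Enumerate traces; 6 have nonzero weight after conditioning:
  (Y=1, W=2, Z=2, X=2) weight 1/60
  (Y=1, W=3, Z=1, X=2) weight 1/20
  (Y=2, W=2, Z=2, X=2) weight 1/32
  (Y=2, W=3, Z=1, X=2) weight 1/96
  (Y=3, W=2, Z=2, X=2) weight 1/32
  (Y=3, W=3, Z=1, X=2) weight 1/96
Group by W:
  weight(W=2) = 19/240
  weight(W=3) = 17/240
Total weight = 19/240 + 17/240 = 3/20
P(W=2 | obs) = 19/240 / 3/20 = 19/36
P(W=3 | obs) = 17/240 / 3/20 = 17/36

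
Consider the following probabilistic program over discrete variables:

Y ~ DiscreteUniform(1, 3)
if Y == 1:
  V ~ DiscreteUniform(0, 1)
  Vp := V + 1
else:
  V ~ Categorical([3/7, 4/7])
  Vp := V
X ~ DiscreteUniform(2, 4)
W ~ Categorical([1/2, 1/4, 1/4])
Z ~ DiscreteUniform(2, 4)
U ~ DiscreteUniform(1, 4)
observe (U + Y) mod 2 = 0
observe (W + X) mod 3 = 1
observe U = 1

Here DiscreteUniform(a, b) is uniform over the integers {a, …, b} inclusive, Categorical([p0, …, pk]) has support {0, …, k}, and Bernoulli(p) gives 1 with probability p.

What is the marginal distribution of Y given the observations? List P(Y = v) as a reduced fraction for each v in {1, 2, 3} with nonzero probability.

Enumerate traces; 36 have nonzero weight after conditioning:
  (Y=1, V=0, X=2, W=2, Z=2, U=1) weight 1/864
  (Y=1, V=0, X=2, W=2, Z=3, U=1) weight 1/864
  (Y=1, V=0, X=2, W=2, Z=4, U=1) weight 1/864
  (Y=1, V=0, X=3, W=1, Z=2, U=1) weight 1/864
  (Y=1, V=0, X=3, W=1, Z=3, U=1) weight 1/864
  (Y=1, V=0, X=3, W=1, Z=4, U=1) weight 1/864
  (Y=1, V=0, X=4, W=0, Z=2, U=1) weight 1/432
  (Y=1, V=0, X=4, W=0, Z=3, U=1) weight 1/432
  (Y=3, V=0, X=2, W=2, Z=2, U=1) weight 1/1008
  … 27 more
Group by Y:
  weight(Y=1) = 1/36
  weight(Y=3) = 1/36
Total weight = 1/36 + 1/36 = 1/18
P(Y=1 | obs) = 1/36 / 1/18 = 1/2
P(Y=3 | obs) = 1/36 / 1/18 = 1/2

P(Y=1) = 1/2, P(Y=3) = 1/2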